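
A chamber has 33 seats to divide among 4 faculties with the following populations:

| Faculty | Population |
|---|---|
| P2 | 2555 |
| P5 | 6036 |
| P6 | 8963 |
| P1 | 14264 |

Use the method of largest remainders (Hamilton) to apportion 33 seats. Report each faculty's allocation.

P2 3; P5 6; P6 9; P1 15

Standard divisor: 31818 ÷ 33 ≈ 964.182.
Standard quotas: P2 2.6499, P5 6.2602, P6 9.2960, P1 14.7939.
Lower quotas: P2 2, P5 6, P6 9, P1 14 (sum 31, leaving 2 seats).
Remainders in descending order: P1 0.7939, P2 0.6499, P6 0.2960, P5 0.2602.
Largest remainders: P1, P2 receive the extra seats.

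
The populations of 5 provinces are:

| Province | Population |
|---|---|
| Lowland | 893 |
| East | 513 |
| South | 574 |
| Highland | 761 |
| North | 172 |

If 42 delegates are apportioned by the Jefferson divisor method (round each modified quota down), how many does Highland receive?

11

Standard divisor 2913/42 ≈ 69.357; standard quotas: Lowland 12.875, East 7.396, South 8.276, Highland 10.972, North 2.480.
Rounding down gives 12, 7, 8, 10, 2 = 39 seats, so the divisor must be adjusted.
With modified divisor 63.96: modified quotas Lowland 13.962, East 8.021, South 8.974, Highland 11.898, North 2.689.
Rounding down: Lowland 13, East 8, South 8, Highland 11, North 2 (total 42).
Highland receives 11.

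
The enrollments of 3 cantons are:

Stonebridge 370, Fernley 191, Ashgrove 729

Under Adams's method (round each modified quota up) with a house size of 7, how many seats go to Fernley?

1

Standard divisor 1290/7 ≈ 184.286; standard quotas: Stonebridge 2.008, Fernley 1.036, Ashgrove 3.956.
Rounding up gives 3, 2, 4 = 9 seats, so the divisor must be adjusted.
With modified divisor 200: modified quotas Stonebridge 1.850, Fernley 0.955, Ashgrove 3.645.
Rounding up: Stonebridge 2, Fernley 1, Ashgrove 4 (total 7).
Fernley receives 1.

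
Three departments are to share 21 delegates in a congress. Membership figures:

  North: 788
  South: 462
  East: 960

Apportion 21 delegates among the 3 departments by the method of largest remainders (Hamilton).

The standard divisor is 2210/21 ≈ 105.238.
Standard quotas: North 7.488, South 4.390, East 9.122.
Lower quotas: North 7, South 4, East 9 (sum 20, leaving 1 seat).
Remainders in descending order: North 0.488, South 0.390, East 0.122.
The surplus seat goes to North.

North=8, South=4, East=9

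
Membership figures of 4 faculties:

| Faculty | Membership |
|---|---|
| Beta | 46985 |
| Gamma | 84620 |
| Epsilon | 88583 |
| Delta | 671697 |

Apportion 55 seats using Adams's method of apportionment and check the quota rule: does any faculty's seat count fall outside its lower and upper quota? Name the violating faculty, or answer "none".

Standard quotas: Beta 2.897, Gamma 5.218, Epsilon 5.463, Delta 41.422.
Adams allocation: Beta 3, Gamma 6, Epsilon 6, Delta 40.
Delta has quota 41.422 (lower 41, upper 42) but receives 40 — outside the quota interval.

Delta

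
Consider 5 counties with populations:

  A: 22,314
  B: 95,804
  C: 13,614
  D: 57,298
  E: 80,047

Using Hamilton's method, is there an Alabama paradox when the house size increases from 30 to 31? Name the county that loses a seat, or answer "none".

At 30 seats: A 2, B 11, C 2, D 6, E 9.
At 31 seats: A 3, B 11, C 1, D 7, E 9.
C drops from 2 to 1.

C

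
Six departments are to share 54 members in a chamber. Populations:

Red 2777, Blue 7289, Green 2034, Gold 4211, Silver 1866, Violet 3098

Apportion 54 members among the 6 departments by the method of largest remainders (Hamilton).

Standard divisor: 21275 ÷ 54 ≈ 393.981.
Standard quotas: Red 7.0486, Blue 18.5009, Green 5.1627, Gold 10.6883, Silver 4.7363, Violet 7.8633.
Lower quotas: Red 7, Blue 18, Green 5, Gold 10, Silver 4, Violet 7 (sum 51, leaving 3 seats).
Remainders in descending order: Violet 0.8633, Silver 0.7363, Gold 0.6883, Blue 0.5009, Green 0.1627, Red 0.0486.
Largest remainders: Violet, Silver, Gold receive the extra seats.

Red 7, Blue 18, Green 5, Gold 11, Silver 5, Violet 8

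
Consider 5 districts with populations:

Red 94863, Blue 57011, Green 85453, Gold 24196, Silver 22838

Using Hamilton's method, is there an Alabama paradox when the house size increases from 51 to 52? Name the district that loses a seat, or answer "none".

Gold

At 51 seats: Red 17, Blue 10, Green 15, Gold 5, Silver 4.
At 52 seats: Red 17, Blue 11, Green 16, Gold 4, Silver 4.
Gold drops from 5 to 4.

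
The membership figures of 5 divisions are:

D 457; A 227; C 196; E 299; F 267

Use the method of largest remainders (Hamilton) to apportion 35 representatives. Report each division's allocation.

The standard divisor is 1446/35 ≈ 41.314.
Standard quotas: D 11.062, A 5.494, C 4.744, E 7.237, F 6.463.
Lower quotas: D 11, A 5, C 4, E 7, F 6 (sum 33, leaving 2 seats).
Remainders in descending order: C 0.744, A 0.494, F 0.463, E 0.237, D 0.062.
Largest remainders: C, A receive the extra seats.

D: 11, A: 6, C: 5, E: 7, F: 6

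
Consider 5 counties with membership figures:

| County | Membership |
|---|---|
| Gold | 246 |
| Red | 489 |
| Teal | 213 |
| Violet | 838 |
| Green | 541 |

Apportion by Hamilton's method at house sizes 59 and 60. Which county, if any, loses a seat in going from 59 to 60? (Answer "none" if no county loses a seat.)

Teal

At 59 seats: Gold 6, Red 12, Teal 6, Violet 21, Green 14.
At 60 seats: Gold 6, Red 13, Teal 5, Violet 22, Green 14.
Teal drops from 6 to 5.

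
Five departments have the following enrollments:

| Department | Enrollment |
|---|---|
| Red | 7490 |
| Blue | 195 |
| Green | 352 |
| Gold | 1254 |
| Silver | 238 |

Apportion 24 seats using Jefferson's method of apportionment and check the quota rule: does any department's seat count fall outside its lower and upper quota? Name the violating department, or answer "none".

Red

Standard quotas: Red 18.865, Blue 0.491, Green 0.887, Gold 3.158, Silver 0.599.
Jefferson allocation: Red 21, Blue 0, Green 0, Gold 3, Silver 0.
Red has quota 18.865 (lower 18, upper 19) but receives 21 — outside the quota interval.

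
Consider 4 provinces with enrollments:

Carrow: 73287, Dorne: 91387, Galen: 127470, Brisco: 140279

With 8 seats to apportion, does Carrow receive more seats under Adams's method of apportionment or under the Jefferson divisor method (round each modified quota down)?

Adams

Adams: Carrow 2, Dorne 2, Galen 2, Brisco 2.
Jefferson: Carrow 1, Dorne 2, Galen 2, Brisco 3.
Carrow gets 2 under Adams and 1 under Jefferson.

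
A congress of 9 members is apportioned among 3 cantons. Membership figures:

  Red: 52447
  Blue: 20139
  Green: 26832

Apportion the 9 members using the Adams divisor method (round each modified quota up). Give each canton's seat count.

Red 4, Blue 2, Green 3

Standard divisor 99418/9 ≈ 11046.444; standard quotas: Red 4.748, Blue 1.823, Green 2.429.
Rounding up gives 5, 2, 3 = 10 seats, so the divisor must be adjusted.
With modified divisor 13260: modified quotas Red 3.955, Blue 1.519, Green 2.024.
Rounding up: Red 4, Blue 2, Green 3 (total 9).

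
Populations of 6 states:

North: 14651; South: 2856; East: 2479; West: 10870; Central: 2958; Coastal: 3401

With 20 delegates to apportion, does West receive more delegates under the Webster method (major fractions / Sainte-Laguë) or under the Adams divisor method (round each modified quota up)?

Webster

Webster: North 8, South 1, East 1, West 6, Central 2, Coastal 2.
Adams: North 7, South 2, East 2, West 5, Central 2, Coastal 2.
West gets 6 under Webster and 5 under Adams.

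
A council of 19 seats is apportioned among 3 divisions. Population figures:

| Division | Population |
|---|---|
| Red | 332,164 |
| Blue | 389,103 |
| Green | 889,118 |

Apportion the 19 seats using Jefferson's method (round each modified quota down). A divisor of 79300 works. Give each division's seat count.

With modified divisor 79300: modified quotas Red 4.189, Blue 4.907, Green 11.212.
Rounding down: Red 4, Blue 4, Green 11 (total 19).

Red 4, Blue 4, Green 11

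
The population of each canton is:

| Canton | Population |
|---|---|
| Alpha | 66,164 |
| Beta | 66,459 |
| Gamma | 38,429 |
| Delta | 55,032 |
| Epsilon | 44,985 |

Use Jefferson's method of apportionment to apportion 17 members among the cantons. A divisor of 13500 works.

Alpha: 4, Beta: 4, Gamma: 2, Delta: 4, Epsilon: 3

With modified divisor 13500: modified quotas Alpha 4.901, Beta 4.923, Gamma 2.847, Delta 4.076, Epsilon 3.332.
Rounding down: Alpha 4, Beta 4, Gamma 2, Delta 4, Epsilon 3 (total 17).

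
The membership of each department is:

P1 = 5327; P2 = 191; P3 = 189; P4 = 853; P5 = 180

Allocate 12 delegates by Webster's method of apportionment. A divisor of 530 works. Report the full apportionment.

With modified divisor 530: modified quotas P1 10.051, P2 0.360, P3 0.357, P4 1.609, P5 0.340.
Rounding to the nearest integer: P1 10, P2 0, P3 0, P4 2, P5 0 (total 12).

P1=10, P2=0, P3=0, P4=2, P5=0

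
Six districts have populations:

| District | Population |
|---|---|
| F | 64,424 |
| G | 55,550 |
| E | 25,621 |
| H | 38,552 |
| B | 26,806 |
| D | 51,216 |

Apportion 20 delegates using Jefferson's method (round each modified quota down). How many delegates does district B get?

Standard divisor 262169/20 ≈ 13108.45; standard quotas: F 4.915, G 4.238, E 1.955, H 2.941, B 2.045, D 3.907.
Rounding down gives 4, 4, 1, 2, 2, 3 = 16 seats, so the divisor must be adjusted.
With modified divisor 12000: modified quotas F 5.369, G 4.629, E 2.135, H 3.213, B 2.234, D 4.268.
Rounding down: F 5, G 4, E 2, H 3, B 2, D 4 (total 20).
B receives 2.

2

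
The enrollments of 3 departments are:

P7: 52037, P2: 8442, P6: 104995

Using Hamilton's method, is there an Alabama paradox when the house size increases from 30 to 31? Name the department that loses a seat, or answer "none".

P2

At 30 seats: P7 9, P2 2, P6 19.
At 31 seats: P7 10, P2 1, P6 20.
P2 drops from 2 to 1.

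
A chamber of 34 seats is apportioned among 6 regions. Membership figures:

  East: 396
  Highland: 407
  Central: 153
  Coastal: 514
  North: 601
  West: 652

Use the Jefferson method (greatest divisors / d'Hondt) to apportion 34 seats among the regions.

East=5, Highland=5, Central=2, Coastal=6, North=8, West=8

Standard divisor 2723/34 ≈ 80.088; standard quotas: East 4.945, Highland 5.082, Central 1.910, Coastal 6.418, North 7.504, West 8.141.
Rounding down gives 4, 5, 1, 6, 7, 8 = 31 seats, so the divisor must be adjusted.
With modified divisor 74: modified quotas East 5.351, Highland 5.500, Central 2.068, Coastal 6.946, North 8.122, West 8.811.
Rounding down: East 5, Highland 5, Central 2, Coastal 6, North 8, West 8 (total 34).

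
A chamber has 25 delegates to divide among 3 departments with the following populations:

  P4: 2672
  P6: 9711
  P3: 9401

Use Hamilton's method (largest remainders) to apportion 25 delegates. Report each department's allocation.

Total 21784; standard divisor 21784/25 ≈ 871.36.
Standard quotas: P4 3.0665, P6 11.1446, P3 10.7889.
Lower quotas: P4 3, P6 11, P3 10 (sum 24, leaving 1 seat).
Remainders in descending order: P3 0.7889, P6 0.1446, P4 0.0665.
Largest remainder: P3 receives the extra seat.

P4=3, P6=11, P3=11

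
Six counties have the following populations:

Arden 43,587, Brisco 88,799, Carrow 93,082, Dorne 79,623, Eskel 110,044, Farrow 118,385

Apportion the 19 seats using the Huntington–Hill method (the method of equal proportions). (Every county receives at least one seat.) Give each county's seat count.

Arden 2, Brisco 3, Carrow 3, Dorne 3, Eskel 4, Farrow 4

With divisor 28846: modified quotas Arden 1.511, Brisco 3.078, Carrow 3.227, Dorne 2.760, Eskel 3.815, Farrow 4.104.
Geometric-mean thresholds: Arden √(1·2)=1.414, Brisco √(3·4)=3.464, Carrow √(3·4)=3.464, Dorne √(2·3)=2.449, Eskel √(3·4)=3.464, Farrow √(4·5)=4.472.
Each quota rounded against its threshold gives Arden 2, Brisco 3, Carrow 3, Dorne 3, Eskel 4, Farrow 4 (total 19).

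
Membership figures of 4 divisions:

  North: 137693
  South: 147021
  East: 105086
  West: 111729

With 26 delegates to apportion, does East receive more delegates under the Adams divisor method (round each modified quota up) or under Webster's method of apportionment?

Adams: North 7, South 7, East 6, West 6.
Webster: North 7, South 8, East 5, West 6.
East gets 6 under Adams and 5 under Webster.

Adams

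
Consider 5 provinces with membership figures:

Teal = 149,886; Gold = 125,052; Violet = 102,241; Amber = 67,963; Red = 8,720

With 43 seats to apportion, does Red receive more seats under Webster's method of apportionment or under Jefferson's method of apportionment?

Webster: Teal 14, Gold 12, Violet 10, Amber 6, Red 1.
Jefferson: Teal 15, Gold 12, Violet 10, Amber 6, Red 0.
Red gets 1 under Webster and 0 under Jefferson.

Webster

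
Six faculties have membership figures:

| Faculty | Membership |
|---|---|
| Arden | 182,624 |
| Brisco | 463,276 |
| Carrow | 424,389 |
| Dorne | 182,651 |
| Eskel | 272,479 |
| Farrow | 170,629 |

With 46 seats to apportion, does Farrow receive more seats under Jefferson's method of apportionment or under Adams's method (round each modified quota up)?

Jefferson: Arden 5, Brisco 13, Carrow 12, Dorne 5, Eskel 7, Farrow 4.
Adams: Arden 5, Brisco 12, Carrow 11, Dorne 5, Eskel 8, Farrow 5.
Farrow gets 4 under Jefferson and 5 under Adams.

Adams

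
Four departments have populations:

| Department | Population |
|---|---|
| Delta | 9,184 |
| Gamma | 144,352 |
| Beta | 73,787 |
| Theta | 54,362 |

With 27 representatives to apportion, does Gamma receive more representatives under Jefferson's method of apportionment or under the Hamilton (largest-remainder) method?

Jefferson

Jefferson: Delta 0, Gamma 15, Beta 7, Theta 5.
Hamilton: Delta 1, Gamma 14, Beta 7, Theta 5.
Gamma gets 15 under Jefferson and 14 under Hamilton.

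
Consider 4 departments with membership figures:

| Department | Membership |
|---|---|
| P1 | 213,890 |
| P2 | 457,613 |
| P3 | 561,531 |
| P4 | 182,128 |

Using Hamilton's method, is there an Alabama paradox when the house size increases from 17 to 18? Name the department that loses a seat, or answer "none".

none

At 17 seats: P1 3, P2 5, P3 7, P4 2.
At 18 seats: P1 3, P2 6, P3 7, P4 2.
No department's allocation decreased.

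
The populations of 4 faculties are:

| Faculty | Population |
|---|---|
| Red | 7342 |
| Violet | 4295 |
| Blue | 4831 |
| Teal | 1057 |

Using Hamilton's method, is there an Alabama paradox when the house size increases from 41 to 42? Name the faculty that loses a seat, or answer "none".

At 41 seats: Red 17, Violet 10, Blue 11, Teal 3.
At 42 seats: Red 18, Violet 10, Blue 12, Teal 2.
Teal drops from 3 to 2.

Teal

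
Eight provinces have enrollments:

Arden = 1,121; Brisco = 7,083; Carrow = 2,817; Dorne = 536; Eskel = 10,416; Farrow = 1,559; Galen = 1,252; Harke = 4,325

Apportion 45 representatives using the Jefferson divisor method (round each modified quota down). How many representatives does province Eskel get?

Standard divisor 29109/45 ≈ 646.867; standard quotas: Arden 1.733, Brisco 10.950, Carrow 4.355, Dorne 0.829, Eskel 16.102, Farrow 2.410, Galen 1.935, Harke 6.686.
Rounding down gives 1, 10, 4, 0, 16, 2, 1, 6 = 40 seats, so the divisor must be adjusted.
With modified divisor 580: modified quotas Arden 1.933, Brisco 12.212, Carrow 4.857, Dorne 0.924, Eskel 17.959, Farrow 2.688, Galen 2.159, Harke 7.457.
Rounding down: Arden 1, Brisco 12, Carrow 4, Dorne 0, Eskel 17, Farrow 2, Galen 2, Harke 7 (total 45).
Eskel receives 17.

17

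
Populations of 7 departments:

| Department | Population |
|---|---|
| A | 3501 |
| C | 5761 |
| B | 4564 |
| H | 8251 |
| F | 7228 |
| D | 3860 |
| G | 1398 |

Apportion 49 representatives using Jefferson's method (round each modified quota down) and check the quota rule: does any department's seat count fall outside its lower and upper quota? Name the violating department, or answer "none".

Standard quotas: A 4.963, C 8.167, B 6.470, H 11.697, F 10.247, D 5.472, G 1.982.
Jefferson allocation: A 5, C 8, B 6, H 12, F 11, D 5, G 2.
Every allocation lies between the lower and upper quota.

none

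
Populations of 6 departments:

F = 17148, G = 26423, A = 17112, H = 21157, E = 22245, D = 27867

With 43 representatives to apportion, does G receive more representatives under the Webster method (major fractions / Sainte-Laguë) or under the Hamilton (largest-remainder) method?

Hamilton

Webster: F 6, G 8, A 6, H 7, E 7, D 9.
Hamilton: F 6, G 9, A 5, H 7, E 7, D 9.
G gets 8 under Webster and 9 under Hamilton.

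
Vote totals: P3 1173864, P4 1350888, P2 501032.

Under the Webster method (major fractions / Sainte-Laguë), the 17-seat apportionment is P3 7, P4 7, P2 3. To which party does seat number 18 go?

Priority for the next seat is population ÷ (current seats + 0.5).
Priorities: P3 156515.200, P4 180118.400, P2 143152.000.
Highest priority: P4.

P4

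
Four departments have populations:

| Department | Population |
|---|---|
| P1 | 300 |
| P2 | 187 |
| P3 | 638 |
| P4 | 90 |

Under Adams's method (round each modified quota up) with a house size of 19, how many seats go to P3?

9

Standard divisor 1215/19 ≈ 63.947; standard quotas: P1 4.691, P2 2.924, P3 9.977, P4 1.407.
Rounding up gives 5, 3, 10, 2 = 20 seats, so the divisor must be adjusted.
With modified divisor 73: modified quotas P1 4.110, P2 2.562, P3 8.740, P4 1.233.
Rounding up: P1 5, P2 3, P3 9, P4 2 (total 19).
P3 receives 9.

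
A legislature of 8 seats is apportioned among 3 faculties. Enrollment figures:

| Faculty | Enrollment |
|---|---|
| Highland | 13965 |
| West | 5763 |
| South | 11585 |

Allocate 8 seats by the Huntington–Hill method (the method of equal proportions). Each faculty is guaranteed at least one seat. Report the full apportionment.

Highland: 3, West: 2, South: 3

With divisor 4053: modified quotas Highland 3.446, West 1.422, South 2.858.
Geometric-mean thresholds: Highland √(3·4)=3.464, West √(1·2)=1.414, South √(2·3)=2.449.
Each quota rounded against its threshold gives Highland 3, West 2, South 3 (total 8).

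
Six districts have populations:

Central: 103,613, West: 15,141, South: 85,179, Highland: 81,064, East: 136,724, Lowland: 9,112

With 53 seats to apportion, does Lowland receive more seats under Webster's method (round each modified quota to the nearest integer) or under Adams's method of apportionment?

Webster: Central 13, West 2, South 10, Highland 10, East 17, Lowland 1.
Adams: Central 13, West 2, South 10, Highland 10, East 16, Lowland 2.
Lowland gets 1 under Webster and 2 under Adams.

Adams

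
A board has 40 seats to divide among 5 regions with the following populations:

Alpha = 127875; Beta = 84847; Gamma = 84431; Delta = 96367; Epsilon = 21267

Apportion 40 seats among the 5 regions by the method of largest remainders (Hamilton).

Alpha 13, Beta 8, Gamma 8, Delta 9, Epsilon 2

The standard divisor is 414787/40 ≈ 10369.675.
Standard quotas: Alpha 12.3316, Beta 8.1822, Gamma 8.1421, Delta 9.2932, Epsilon 2.0509.
Lower quotas: Alpha 12, Beta 8, Gamma 8, Delta 9, Epsilon 2 (sum 39, leaving 1 seat).
Remainders in descending order: Alpha 0.3316, Delta 0.2932, Beta 0.1822, Gamma 0.1421, Epsilon 0.0509.
The surplus seat goes to Alpha.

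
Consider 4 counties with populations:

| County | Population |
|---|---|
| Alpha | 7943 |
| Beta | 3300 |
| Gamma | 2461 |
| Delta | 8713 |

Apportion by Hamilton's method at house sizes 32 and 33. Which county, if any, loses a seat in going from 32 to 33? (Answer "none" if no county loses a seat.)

Gamma

At 32 seats: Alpha 11, Beta 5, Gamma 4, Delta 12.
At 33 seats: Alpha 12, Beta 5, Gamma 3, Delta 13.
Gamma drops from 4 to 3.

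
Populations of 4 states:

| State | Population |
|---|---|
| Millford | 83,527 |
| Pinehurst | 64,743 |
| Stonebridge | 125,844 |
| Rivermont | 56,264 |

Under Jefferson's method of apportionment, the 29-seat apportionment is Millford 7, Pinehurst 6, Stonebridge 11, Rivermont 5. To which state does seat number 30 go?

Priority for the next seat is population ÷ (current seats + 1).
Priorities: Millford 10440.875, Pinehurst 9249.000, Stonebridge 10487.000, Rivermont 9377.333.
Highest priority: Stonebridge.

Stonebridge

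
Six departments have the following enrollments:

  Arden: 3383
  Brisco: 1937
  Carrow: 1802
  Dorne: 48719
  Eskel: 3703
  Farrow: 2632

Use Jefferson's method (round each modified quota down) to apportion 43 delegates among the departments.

Standard divisor 62176/43 ≈ 1445.953; standard quotas: Arden 2.340, Brisco 1.340, Carrow 1.246, Dorne 33.693, Eskel 2.561, Farrow 1.820.
Rounding down gives 2, 1, 1, 33, 2, 1 = 40 seats, so the divisor must be adjusted.
With modified divisor 1340: modified quotas Arden 2.525, Brisco 1.446, Carrow 1.345, Dorne 36.357, Eskel 2.763, Farrow 1.964.
Rounding down: Arden 2, Brisco 1, Carrow 1, Dorne 36, Eskel 2, Farrow 1 (total 43).

Arden 2, Brisco 1, Carrow 1, Dorne 36, Eskel 2, Farrow 1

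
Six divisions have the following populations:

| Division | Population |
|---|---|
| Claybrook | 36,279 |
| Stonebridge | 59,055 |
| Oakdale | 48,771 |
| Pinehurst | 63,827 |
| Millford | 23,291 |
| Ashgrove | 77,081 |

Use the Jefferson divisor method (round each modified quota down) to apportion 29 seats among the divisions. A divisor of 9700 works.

Claybrook 3, Stonebridge 6, Oakdale 5, Pinehurst 6, Millford 2, Ashgrove 7

With modified divisor 9700: modified quotas Claybrook 3.740, Stonebridge 6.088, Oakdale 5.028, Pinehurst 6.580, Millford 2.401, Ashgrove 7.946.
Rounding down: Claybrook 3, Stonebridge 6, Oakdale 5, Pinehurst 6, Millford 2, Ashgrove 7 (total 29).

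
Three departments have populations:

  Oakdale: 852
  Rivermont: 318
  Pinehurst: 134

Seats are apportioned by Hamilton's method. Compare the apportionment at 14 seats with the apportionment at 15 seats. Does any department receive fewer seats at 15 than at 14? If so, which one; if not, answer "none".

Pinehurst

At 14 seats: Oakdale 9, Rivermont 3, Pinehurst 2.
At 15 seats: Oakdale 10, Rivermont 4, Pinehurst 1.
Pinehurst drops from 2 to 1.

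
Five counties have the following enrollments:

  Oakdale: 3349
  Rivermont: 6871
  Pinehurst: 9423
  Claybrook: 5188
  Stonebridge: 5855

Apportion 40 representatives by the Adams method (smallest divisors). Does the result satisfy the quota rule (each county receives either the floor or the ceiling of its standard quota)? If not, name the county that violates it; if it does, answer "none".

none

Standard quotas: Oakdale 4.366, Rivermont 8.957, Pinehurst 12.283, Claybrook 6.763, Stonebridge 7.632.
Adams allocation: Oakdale 5, Rivermont 9, Pinehurst 12, Claybrook 7, Stonebridge 7.
Every allocation lies between the lower and upper quota.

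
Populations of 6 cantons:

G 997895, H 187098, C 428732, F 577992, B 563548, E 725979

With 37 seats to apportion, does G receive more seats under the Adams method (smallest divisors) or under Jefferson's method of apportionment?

Adams: G 10, H 2, C 5, F 6, B 6, E 8.
Jefferson: G 11, H 2, C 4, F 6, B 6, E 8.
G gets 10 under Adams and 11 under Jefferson.

Jefferson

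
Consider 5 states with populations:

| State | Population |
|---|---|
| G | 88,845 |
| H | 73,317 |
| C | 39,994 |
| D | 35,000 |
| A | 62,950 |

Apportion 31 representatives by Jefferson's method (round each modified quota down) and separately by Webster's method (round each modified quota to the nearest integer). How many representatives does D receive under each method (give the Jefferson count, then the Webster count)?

3 and 4

Jefferson: G 9, H 8, C 4, D 3, A 7.
Webster: G 9, H 8, C 4, D 4, A 6.
D gets 3 under Jefferson and 4 under Webster.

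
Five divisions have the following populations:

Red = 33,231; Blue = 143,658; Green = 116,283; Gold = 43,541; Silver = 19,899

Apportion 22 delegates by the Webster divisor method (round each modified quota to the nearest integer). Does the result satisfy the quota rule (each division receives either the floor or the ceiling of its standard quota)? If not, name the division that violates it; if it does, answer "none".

none

Standard quotas: Red 2.050, Blue 8.863, Green 7.174, Gold 2.686, Silver 1.228.
Webster allocation: Red 2, Blue 9, Green 7, Gold 3, Silver 1.
Every allocation lies between the lower and upper quota.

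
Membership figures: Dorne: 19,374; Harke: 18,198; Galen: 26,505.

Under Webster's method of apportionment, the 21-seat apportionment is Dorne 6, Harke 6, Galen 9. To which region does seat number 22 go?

Priority for the next seat is population ÷ (current seats + 0.5).
Priorities: Dorne 2980.615, Harke 2799.692, Galen 2790.000.
Highest priority: Dorne.

Dorne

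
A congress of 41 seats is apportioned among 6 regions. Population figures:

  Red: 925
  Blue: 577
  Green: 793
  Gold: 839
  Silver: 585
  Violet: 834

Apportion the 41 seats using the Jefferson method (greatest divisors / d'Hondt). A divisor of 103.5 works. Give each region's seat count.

Red=8, Blue=5, Green=7, Gold=8, Silver=5, Violet=8

With modified divisor 103.5: modified quotas Red 8.937, Blue 5.575, Green 7.662, Gold 8.106, Silver 5.652, Violet 8.058.
Rounding down: Red 8, Blue 5, Green 7, Gold 8, Silver 5, Violet 8 (total 41).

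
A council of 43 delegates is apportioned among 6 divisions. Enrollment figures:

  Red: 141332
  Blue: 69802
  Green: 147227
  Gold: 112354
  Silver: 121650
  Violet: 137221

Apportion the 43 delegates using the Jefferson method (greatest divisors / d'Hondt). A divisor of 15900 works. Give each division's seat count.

Red 8, Blue 4, Green 9, Gold 7, Silver 7, Violet 8

With modified divisor 15900: modified quotas Red 8.889, Blue 4.390, Green 9.260, Gold 7.066, Silver 7.651, Violet 8.630.
Rounding down: Red 8, Blue 4, Green 9, Gold 7, Silver 7, Violet 8 (total 43).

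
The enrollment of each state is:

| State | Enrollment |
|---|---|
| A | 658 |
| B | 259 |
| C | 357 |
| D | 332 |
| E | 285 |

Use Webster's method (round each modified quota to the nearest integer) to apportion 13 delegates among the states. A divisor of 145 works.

A 5, B 2, C 2, D 2, E 2

With modified divisor 145: modified quotas A 4.538, B 1.786, C 2.462, D 2.290, E 1.966.
Rounding to the nearest integer: A 5, B 2, C 2, D 2, E 2 (total 13).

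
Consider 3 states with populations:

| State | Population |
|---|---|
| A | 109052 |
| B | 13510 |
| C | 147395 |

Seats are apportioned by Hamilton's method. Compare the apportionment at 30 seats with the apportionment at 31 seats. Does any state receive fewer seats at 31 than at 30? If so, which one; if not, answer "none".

At 30 seats: A 12, B 2, C 16.
At 31 seats: A 12, B 2, C 17.
No state's allocation decreased.

none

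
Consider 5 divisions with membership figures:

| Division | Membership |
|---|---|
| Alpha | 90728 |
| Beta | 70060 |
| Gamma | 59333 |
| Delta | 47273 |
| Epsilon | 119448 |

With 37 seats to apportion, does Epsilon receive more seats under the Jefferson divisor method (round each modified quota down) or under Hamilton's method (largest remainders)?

Jefferson

Jefferson: Alpha 9, Beta 7, Gamma 5, Delta 4, Epsilon 12.
Hamilton: Alpha 9, Beta 7, Gamma 6, Delta 4, Epsilon 11.
Epsilon gets 12 under Jefferson and 11 under Hamilton.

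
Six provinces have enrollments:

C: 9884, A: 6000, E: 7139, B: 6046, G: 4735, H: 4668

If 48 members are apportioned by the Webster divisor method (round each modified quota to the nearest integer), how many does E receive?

9

Standard divisor 38472/48 ≈ 801.5; standard quotas: C 12.332, A 7.486, E 8.907, B 7.543, G 5.908, H 5.824.
Rounding to the nearest integer gives C 12, A 7, E 9, B 8, G 6, H 6 — total 48, matching the house size, so no adjustment is needed.
E receives 9.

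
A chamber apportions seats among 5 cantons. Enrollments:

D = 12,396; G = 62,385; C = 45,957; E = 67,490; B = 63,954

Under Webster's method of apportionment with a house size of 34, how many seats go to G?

8

Standard divisor 252182/34 ≈ 7417.118; standard quotas: D 1.671, G 8.411, C 6.196, E 9.099, B 8.622.
Rounding to the nearest integer gives D 2, G 8, C 6, E 9, B 9 — total 34, matching the house size, so no adjustment is needed.
G receives 8.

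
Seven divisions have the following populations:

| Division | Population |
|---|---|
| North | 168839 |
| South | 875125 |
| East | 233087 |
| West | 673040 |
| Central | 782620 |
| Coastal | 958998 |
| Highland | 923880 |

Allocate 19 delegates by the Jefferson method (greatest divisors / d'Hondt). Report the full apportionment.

Standard divisor 4615589/19 ≈ 242925.737; standard quotas: North 0.695, South 3.602, East 0.959, West 2.771, Central 3.222, Coastal 3.948, Highland 3.803.
Rounding down gives 0, 3, 0, 2, 3, 3, 3 = 14 seats, so the divisor must be adjusted.
With modified divisor 207200: modified quotas North 0.815, South 4.224, East 1.125, West 3.248, Central 3.777, Coastal 4.628, Highland 4.459.
Rounding down: North 0, South 4, East 1, West 3, Central 3, Coastal 4, Highland 4 (total 19).

North=0; South=4; East=1; West=3; Central=3; Coastal=4; Highland=4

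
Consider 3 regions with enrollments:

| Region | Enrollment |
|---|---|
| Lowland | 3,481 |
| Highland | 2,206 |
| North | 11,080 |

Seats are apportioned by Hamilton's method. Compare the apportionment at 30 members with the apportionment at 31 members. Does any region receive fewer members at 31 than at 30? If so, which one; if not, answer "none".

At 30 seats: Lowland 6, Highland 4, North 20.
At 31 seats: Lowland 6, Highland 4, North 21.
No region's allocation decreased.

none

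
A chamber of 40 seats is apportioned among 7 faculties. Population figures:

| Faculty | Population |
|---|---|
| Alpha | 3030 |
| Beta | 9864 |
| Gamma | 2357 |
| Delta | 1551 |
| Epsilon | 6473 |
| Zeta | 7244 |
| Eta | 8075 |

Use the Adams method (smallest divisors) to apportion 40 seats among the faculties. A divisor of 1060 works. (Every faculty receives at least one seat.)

With modified divisor 1060: modified quotas Alpha 2.858, Beta 9.306, Gamma 2.224, Delta 1.463, Epsilon 6.107, Zeta 6.834, Eta 7.618.
Rounding up: Alpha 3, Beta 10, Gamma 3, Delta 2, Epsilon 7, Zeta 7, Eta 8 (total 40).

Alpha: 3; Beta: 10; Gamma: 3; Delta: 2; Epsilon: 7; Zeta: 7; Eta: 8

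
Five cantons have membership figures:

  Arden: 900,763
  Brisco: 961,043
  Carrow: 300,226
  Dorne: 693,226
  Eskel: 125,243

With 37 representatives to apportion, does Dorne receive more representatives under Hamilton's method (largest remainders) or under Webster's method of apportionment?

Hamilton

Hamilton: Arden 11, Brisco 12, Carrow 4, Dorne 9, Eskel 1.
Webster: Arden 11, Brisco 12, Carrow 4, Dorne 8, Eskel 2.
Dorne gets 9 under Hamilton and 8 under Webster.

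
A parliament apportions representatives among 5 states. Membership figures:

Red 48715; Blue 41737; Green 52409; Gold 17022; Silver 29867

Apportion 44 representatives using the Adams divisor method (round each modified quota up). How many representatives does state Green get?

12

Standard divisor 189750/44 ≈ 4312.5; standard quotas: Red 11.296, Blue 9.678, Green 12.153, Gold 3.947, Silver 6.926.
Rounding up gives 12, 10, 13, 4, 7 = 46 seats, so the divisor must be adjusted.
With modified divisor 4500: modified quotas Red 10.826, Blue 9.275, Green 11.646, Gold 3.783, Silver 6.637.
Rounding up: Red 11, Blue 10, Green 12, Gold 4, Silver 7 (total 44).
Green receives 12.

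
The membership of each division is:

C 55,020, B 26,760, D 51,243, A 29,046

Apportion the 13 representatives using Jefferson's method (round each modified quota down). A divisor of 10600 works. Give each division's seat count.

C 5, B 2, D 4, A 2

With modified divisor 10600: modified quotas C 5.191, B 2.525, D 4.834, A 2.740.
Rounding down: C 5, B 2, D 4, A 2 (total 13).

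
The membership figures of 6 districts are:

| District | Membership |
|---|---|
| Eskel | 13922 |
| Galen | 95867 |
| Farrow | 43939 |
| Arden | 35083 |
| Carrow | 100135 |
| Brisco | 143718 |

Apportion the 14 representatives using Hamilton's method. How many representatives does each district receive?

The standard divisor is 432664/14 ≈ 30904.571.
Standard quotas: Eskel 0.4505, Galen 3.1020, Farrow 1.4218, Arden 1.1352, Carrow 3.2401, Brisco 4.6504.
Lower quotas: Eskel 0, Galen 3, Farrow 1, Arden 1, Carrow 3, Brisco 4 (sum 12, leaving 2 seats).
Remainders in descending order: Brisco 0.6504, Eskel 0.4505, Farrow 0.4218, Carrow 0.2401, Arden 0.1352, Galen 0.1020.
The surplus seats go to Brisco, Eskel.

Eskel 1, Galen 3, Farrow 1, Arden 1, Carrow 3, Brisco 5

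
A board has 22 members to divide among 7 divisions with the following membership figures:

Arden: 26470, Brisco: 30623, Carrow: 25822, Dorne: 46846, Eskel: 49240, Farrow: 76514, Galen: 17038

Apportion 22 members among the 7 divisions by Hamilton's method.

Arden 2, Brisco 3, Carrow 2, Dorne 4, Eskel 4, Farrow 6, Galen 1

The standard divisor is 272553/22 ≈ 12388.773.
Standard quotas: Arden 2.1366, Brisco 2.4718, Carrow 2.0843, Dorne 3.7813, Eskel 3.9746, Farrow 6.1761, Galen 1.3753.
Lower quotas: Arden 2, Brisco 2, Carrow 2, Dorne 3, Eskel 3, Farrow 6, Galen 1 (sum 19, leaving 3 seats).
Remainders in descending order: Eskel 0.9746, Dorne 0.7813, Brisco 0.4718, Galen 0.3753, Farrow 0.1761, Arden 0.1366, Carrow 0.0843.
Largest remainders: Eskel, Dorne, Brisco receive the extra seats.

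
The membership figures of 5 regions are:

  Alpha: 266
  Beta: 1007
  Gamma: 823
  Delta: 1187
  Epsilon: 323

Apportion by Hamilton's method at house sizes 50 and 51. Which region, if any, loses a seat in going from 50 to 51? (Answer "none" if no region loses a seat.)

Epsilon

At 50 seats: Alpha 4, Beta 14, Gamma 11, Delta 16, Epsilon 5.
At 51 seats: Alpha 4, Beta 14, Gamma 12, Delta 17, Epsilon 4.
Epsilon drops from 5 to 4.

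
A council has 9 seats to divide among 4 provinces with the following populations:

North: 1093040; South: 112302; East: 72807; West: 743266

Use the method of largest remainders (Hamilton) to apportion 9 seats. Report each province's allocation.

Total 2021415; standard divisor 2021415/9 ≈ 224601.667.
Standard quotas: North 4.8666, South 0.5000, East 0.3242, West 3.3093.
Lower quotas: North 4, South 0, East 0, West 3 (sum 7, leaving 2 seats).
Remainders in descending order: North 0.8666, South 0.5000, East 0.3242, West 0.3093.
The surplus seats go to North, South.

North 5; South 1; East 0; West 3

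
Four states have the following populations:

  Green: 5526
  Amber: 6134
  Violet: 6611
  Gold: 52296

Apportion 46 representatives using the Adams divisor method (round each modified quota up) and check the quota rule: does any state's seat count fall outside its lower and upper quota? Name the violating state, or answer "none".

Standard quotas: Green 3.602, Amber 3.999, Violet 4.309, Gold 34.090.
Adams allocation: Green 4, Amber 4, Violet 5, Gold 33.
Gold has quota 34.090 (lower 34, upper 35) but receives 33 — outside the quota interval.

Gold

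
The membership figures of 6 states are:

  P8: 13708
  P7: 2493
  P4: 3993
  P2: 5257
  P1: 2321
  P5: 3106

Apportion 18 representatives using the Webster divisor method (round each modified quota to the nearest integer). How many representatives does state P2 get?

Standard divisor 30878/18 ≈ 1715.444; standard quotas: P8 7.991, P7 1.453, P4 2.328, P2 3.065, P1 1.353, P5 1.811.
Rounding to the nearest integer gives 8, 1, 2, 3, 1, 2 = 17 seats, so the divisor must be adjusted.
With modified divisor 1640: modified quotas P8 8.359, P7 1.520, P4 2.435, P2 3.205, P1 1.415, P5 1.894.
Rounding to the nearest integer: P8 8, P7 2, P4 2, P2 3, P1 1, P5 2 (total 18).
P2 receives 3.

3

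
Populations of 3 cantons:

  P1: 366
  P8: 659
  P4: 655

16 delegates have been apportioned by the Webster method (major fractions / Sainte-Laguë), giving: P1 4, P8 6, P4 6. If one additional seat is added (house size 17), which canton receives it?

P8

Priority for the next seat is population ÷ (current seats + 0.5).
Priorities: P1 81.333, P8 101.385, P4 100.769.
Highest priority: P8.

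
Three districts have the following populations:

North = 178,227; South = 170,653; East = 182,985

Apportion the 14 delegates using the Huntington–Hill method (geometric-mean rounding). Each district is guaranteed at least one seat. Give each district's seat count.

North 5, South 4, East 5

With divisor 39006: modified quotas North 4.569, South 4.375, East 4.691.
Geometric-mean thresholds: North √(4·5)=4.472, South √(4·5)=4.472, East √(4·5)=4.472.
Each quota rounded against its threshold gives North 5, South 4, East 5 (total 14).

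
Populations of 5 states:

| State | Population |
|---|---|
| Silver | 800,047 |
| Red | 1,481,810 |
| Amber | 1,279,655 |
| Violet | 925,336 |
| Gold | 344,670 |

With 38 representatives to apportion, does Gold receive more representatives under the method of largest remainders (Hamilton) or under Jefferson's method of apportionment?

Hamilton: Silver 6, Red 12, Amber 10, Violet 7, Gold 3.
Jefferson: Silver 6, Red 12, Amber 11, Violet 7, Gold 2.
Gold gets 3 under Hamilton and 2 under Jefferson.

Hamilton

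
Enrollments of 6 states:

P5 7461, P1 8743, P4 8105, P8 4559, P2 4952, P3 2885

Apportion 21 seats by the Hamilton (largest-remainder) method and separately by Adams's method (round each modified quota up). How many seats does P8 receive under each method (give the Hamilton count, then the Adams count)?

Hamilton: P5 4, P1 5, P4 5, P8 2, P2 3, P3 2.
Adams: P5 4, P1 5, P4 4, P8 3, P2 3, P3 2.
P8 gets 2 under Hamilton and 3 under Adams.

2 and 3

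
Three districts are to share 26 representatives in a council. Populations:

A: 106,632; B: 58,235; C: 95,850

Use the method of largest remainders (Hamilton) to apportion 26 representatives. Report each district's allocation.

Standard divisor: 260717 ÷ 26 ≈ 10027.577.
Standard quotas: A 10.6339, B 5.8075, C 9.5586.
Lower quotas: A 10, B 5, C 9 (sum 24, leaving 2 seats).
Remainders in descending order: B 0.8075, A 0.6339, C 0.5586.
Largest remainders: B, A receive the extra seats.

A=11, B=6, C=9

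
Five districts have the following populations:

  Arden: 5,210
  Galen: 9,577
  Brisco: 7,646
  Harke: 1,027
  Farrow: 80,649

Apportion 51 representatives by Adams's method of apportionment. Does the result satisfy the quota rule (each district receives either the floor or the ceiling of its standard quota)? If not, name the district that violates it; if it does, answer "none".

Standard quotas: Arden 2.552, Galen 4.691, Brisco 3.746, Harke 0.503, Farrow 39.508.
Adams allocation: Arden 3, Galen 5, Brisco 4, Harke 1, Farrow 38.
Farrow has quota 39.508 (lower 39, upper 40) but receives 38 — outside the quota interval.

Farrow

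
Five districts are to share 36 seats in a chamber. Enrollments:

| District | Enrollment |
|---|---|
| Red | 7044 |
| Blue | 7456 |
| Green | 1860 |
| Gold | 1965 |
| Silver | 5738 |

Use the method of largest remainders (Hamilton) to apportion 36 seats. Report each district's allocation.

Red 10, Blue 11, Green 3, Gold 3, Silver 9

Total 24063; standard divisor 24063/36 ≈ 668.417.
Standard quotas: Red 10.5383, Blue 11.1547, Green 2.7827, Gold 2.9398, Silver 8.5845.
Lower quotas: Red 10, Blue 11, Green 2, Gold 2, Silver 8 (sum 33, leaving 3 seats).
Remainders in descending order: Gold 0.9398, Green 0.7827, Silver 0.5845, Red 0.5383, Blue 0.1547.
Largest remainders: Gold, Green, Silver receive the extra seats.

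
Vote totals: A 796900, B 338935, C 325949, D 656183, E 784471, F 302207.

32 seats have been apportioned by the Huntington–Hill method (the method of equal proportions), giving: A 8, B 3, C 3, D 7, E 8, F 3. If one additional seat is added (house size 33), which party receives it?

B

Priority for the next seat is population ÷ (√(s·(s+1))).
Priorities: A 93915.566, B 97842.107, C 94093.371, D 87686.142, E 92450.794, F 87239.646.
Highest priority: B.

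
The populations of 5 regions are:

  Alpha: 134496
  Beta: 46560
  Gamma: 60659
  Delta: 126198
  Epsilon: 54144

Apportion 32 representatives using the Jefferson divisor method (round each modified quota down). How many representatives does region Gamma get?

Standard divisor 422057/32 ≈ 13189.281; standard quotas: Alpha 10.197, Beta 3.530, Gamma 4.599, Delta 9.568, Epsilon 4.105.
Rounding down gives 10, 3, 4, 9, 4 = 30 seats, so the divisor must be adjusted.
With modified divisor 12200: modified quotas Alpha 11.024, Beta 3.816, Gamma 4.972, Delta 10.344, Epsilon 4.438.
Rounding down: Alpha 11, Beta 3, Gamma 4, Delta 10, Epsilon 4 (total 32).
Gamma receives 4.

4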